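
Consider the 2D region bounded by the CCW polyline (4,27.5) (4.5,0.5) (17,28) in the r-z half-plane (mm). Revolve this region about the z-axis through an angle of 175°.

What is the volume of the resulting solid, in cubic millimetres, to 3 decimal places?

Volume = 4559.536 mm³

Profile (r,z), 3 vertices: (4,27.5) (4.5,0.5) (17,28)
edge 0: (4,27.5)→(4.5,0.5)  cross = 4·0.5 − 4.5·27.5 = -121.7500; (r_i+r_j)·cross = 8.5·-121.7500 = -1034.8750
edge 1: (4.5,0.5)→(17,28)  cross = 4.5·28 − 17·0.5 = 117.5000; (r_i+r_j)·cross = 21.5·117.5000 = 2526.2500
edge 2: (17,28)→(4,27.5)  cross = 17·27.5 − 4·28 = 355.5000; (r_i+r_j)·cross = 21·355.5000 = 7465.5000
Σcross = 351.2500 → A = |Σcross|/2 = 175.6250 mm²
Σ(r_i+r_j)·cross = 8956.8750 → first moment M = |Σ|/6 = 1492.8125
R_c = M/A = 1492.8125/175.6250 = 8.5000 mm
θ = 175° = 3.054326 rad
V = θ·R_c·A = 3.054326·8.5000·175.6250 = 4559.536 mm³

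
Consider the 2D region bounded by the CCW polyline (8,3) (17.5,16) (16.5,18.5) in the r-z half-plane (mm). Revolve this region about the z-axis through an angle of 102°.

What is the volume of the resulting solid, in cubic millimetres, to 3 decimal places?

Volume = 457.966 mm³

Profile (r,z), 3 vertices: (8,3) (17.5,16) (16.5,18.5)
edge 0: (8,3)→(17.5,16)  cross = 8·16 − 17.5·3 = 75.5000; (r_i+r_j)·cross = 25.5·75.5000 = 1925.2500
edge 1: (17.5,16)→(16.5,18.5)  cross = 17.5·18.5 − 16.5·16 = 59.7500; (r_i+r_j)·cross = 34·59.7500 = 2031.5000
edge 2: (16.5,18.5)→(8,3)  cross = 16.5·3 − 8·18.5 = -98.5000; (r_i+r_j)·cross = 24.5·-98.5000 = -2413.2500
Σcross = 36.7500 → A = |Σcross|/2 = 18.3750 mm²
Σ(r_i+r_j)·cross = 1543.5000 → first moment M = |Σ|/6 = 257.2500
R_c = M/A = 257.2500/18.3750 = 14.0000 mm
θ = 102° = 1.780236 rad
V = θ·R_c·A = 1.780236·14.0000·18.3750 = 457.966 mm³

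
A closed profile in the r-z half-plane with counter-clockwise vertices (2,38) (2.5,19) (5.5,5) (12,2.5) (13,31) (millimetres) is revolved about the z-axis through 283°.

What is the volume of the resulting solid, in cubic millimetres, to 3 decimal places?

Profile (r,z), 5 vertices: (2,38) (2.5,19) (5.5,5) (12,2.5) (13,31)
edge 0: (2,38)→(2.5,19)  cross = 2·19 − 2.5·38 = -57.0000; (r_i+r_j)·cross = 4.5·-57.0000 = -256.5000
edge 1: (2.5,19)→(5.5,5)  cross = 2.5·5 − 5.5·19 = -92.0000; (r_i+r_j)·cross = 8·-92.0000 = -736.0000
edge 2: (5.5,5)→(12,2.5)  cross = 5.5·2.5 − 12·5 = -46.2500; (r_i+r_j)·cross = 17.5·-46.2500 = -809.3750
edge 3: (12,2.5)→(13,31)  cross = 12·31 − 13·2.5 = 339.5000; (r_i+r_j)·cross = 25·339.5000 = 8487.5000
edge 4: (13,31)→(2,38)  cross = 13·38 − 2·31 = 432.0000; (r_i+r_j)·cross = 15·432.0000 = 6480.0000
Σcross = 576.2500 → A = |Σcross|/2 = 288.1250 mm²
Σ(r_i+r_j)·cross = 13165.6250 → first moment M = |Σ|/6 = 2194.2708
R_c = M/A = 2194.2708/288.1250 = 7.6157 mm
θ = 283° = 4.939282 rad
V = θ·R_c·A = 4.939282·7.6157·288.1250 = 10838.122 mm³

Volume = 10838.122 mm³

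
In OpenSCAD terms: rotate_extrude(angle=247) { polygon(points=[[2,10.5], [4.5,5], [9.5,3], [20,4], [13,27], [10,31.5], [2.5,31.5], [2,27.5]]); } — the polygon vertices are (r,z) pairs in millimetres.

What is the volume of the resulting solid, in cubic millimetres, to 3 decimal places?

Volume = 14936.320 mm³

Profile (r,z), 8 vertices: (2,10.5) (4.5,5) (9.5,3) (20,4) (13,27) (10,31.5) (2.5,31.5) (2,27.5)
edge 0: (2,10.5)→(4.5,5)  cross = 2·5 − 4.5·10.5 = -37.2500; (r_i+r_j)·cross = 6.5·-37.2500 = -242.1250
edge 1: (4.5,5)→(9.5,3)  cross = 4.5·3 − 9.5·5 = -34.0000; (r_i+r_j)·cross = 14·-34.0000 = -476.0000
edge 2: (9.5,3)→(20,4)  cross = 9.5·4 − 20·3 = -22.0000; (r_i+r_j)·cross = 29.5·-22.0000 = -649.0000
edge 3: (20,4)→(13,27)  cross = 20·27 − 13·4 = 488.0000; (r_i+r_j)·cross = 33·488.0000 = 16104.0000
edge 4: (13,27)→(10,31.5)  cross = 13·31.5 − 10·27 = 139.5000; (r_i+r_j)·cross = 23·139.5000 = 3208.5000
edge 5: (10,31.5)→(2.5,31.5)  cross = 10·31.5 − 2.5·31.5 = 236.2500; (r_i+r_j)·cross = 12.5·236.2500 = 2953.1250
edge 6: (2.5,31.5)→(2,27.5)  cross = 2.5·27.5 − 2·31.5 = 5.7500; (r_i+r_j)·cross = 4.5·5.7500 = 25.8750
edge 7: (2,27.5)→(2,10.5)  cross = 2·10.5 − 2·27.5 = -34.0000; (r_i+r_j)·cross = 4·-34.0000 = -136.0000
Σcross = 742.2500 → A = |Σcross|/2 = 371.1250 mm²
Σ(r_i+r_j)·cross = 20788.3750 → first moment M = |Σ|/6 = 3464.7292
R_c = M/A = 3464.7292/371.1250 = 9.3357 mm
θ = 247° = 4.310963 rad
V = θ·R_c·A = 4.310963·9.3357·371.1250 = 14936.320 mm³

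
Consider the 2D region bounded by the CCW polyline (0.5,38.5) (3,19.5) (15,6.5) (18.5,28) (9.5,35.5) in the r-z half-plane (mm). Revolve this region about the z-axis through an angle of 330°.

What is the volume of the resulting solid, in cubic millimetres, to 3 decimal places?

Volume = 18410.038 mm³

Profile (r,z), 5 vertices: (0.5,38.5) (3,19.5) (15,6.5) (18.5,28) (9.5,35.5)
edge 0: (0.5,38.5)→(3,19.5)  cross = 0.5·19.5 − 3·38.5 = -105.7500; (r_i+r_j)·cross = 3.5·-105.7500 = -370.1250
edge 1: (3,19.5)→(15,6.5)  cross = 3·6.5 − 15·19.5 = -273.0000; (r_i+r_j)·cross = 18·-273.0000 = -4914.0000
edge 2: (15,6.5)→(18.5,28)  cross = 15·28 − 18.5·6.5 = 299.7500; (r_i+r_j)·cross = 33.5·299.7500 = 10041.6250
edge 3: (18.5,28)→(9.5,35.5)  cross = 18.5·35.5 − 9.5·28 = 390.7500; (r_i+r_j)·cross = 28·390.7500 = 10941.0000
edge 4: (9.5,35.5)→(0.5,38.5)  cross = 9.5·38.5 − 0.5·35.5 = 348.0000; (r_i+r_j)·cross = 10·348.0000 = 3480.0000
Σcross = 659.7500 → A = |Σcross|/2 = 329.8750 mm²
Σ(r_i+r_j)·cross = 19178.5000 → first moment M = |Σ|/6 = 3196.4167
R_c = M/A = 3196.4167/329.8750 = 9.6898 mm
θ = 330° = 5.759587 rad
V = θ·R_c·A = 5.759587·9.6898·329.8750 = 18410.038 mm³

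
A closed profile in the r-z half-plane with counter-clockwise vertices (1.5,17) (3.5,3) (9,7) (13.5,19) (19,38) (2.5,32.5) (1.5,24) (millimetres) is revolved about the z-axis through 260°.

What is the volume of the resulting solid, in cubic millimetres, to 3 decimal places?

Profile (r,z), 7 vertices: (1.5,17) (3.5,3) (9,7) (13.5,19) (19,38) (2.5,32.5) (1.5,24)
edge 0: (1.5,17)→(3.5,3)  cross = 1.5·3 − 3.5·17 = -55.0000; (r_i+r_j)·cross = 5·-55.0000 = -275.0000
edge 1: (3.5,3)→(9,7)  cross = 3.5·7 − 9·3 = -2.5000; (r_i+r_j)·cross = 12.5·-2.5000 = -31.2500
edge 2: (9,7)→(13.5,19)  cross = 9·19 − 13.5·7 = 76.5000; (r_i+r_j)·cross = 22.5·76.5000 = 1721.2500
edge 3: (13.5,19)→(19,38)  cross = 13.5·38 − 19·19 = 152.0000; (r_i+r_j)·cross = 32.5·152.0000 = 4940.0000
edge 4: (19,38)→(2.5,32.5)  cross = 19·32.5 − 2.5·38 = 522.5000; (r_i+r_j)·cross = 21.5·522.5000 = 11233.7500
edge 5: (2.5,32.5)→(1.5,24)  cross = 2.5·24 − 1.5·32.5 = 11.2500; (r_i+r_j)·cross = 4·11.2500 = 45.0000
edge 6: (1.5,24)→(1.5,17)  cross = 1.5·17 − 1.5·24 = -10.5000; (r_i+r_j)·cross = 3·-10.5000 = -31.5000
Σcross = 694.2500 → A = |Σcross|/2 = 347.1250 mm²
Σ(r_i+r_j)·cross = 17602.2500 → first moment M = |Σ|/6 = 2933.7083
R_c = M/A = 2933.7083/347.1250 = 8.4514 mm
θ = 260° = 4.537856 rad
V = θ·R_c·A = 4.537856·8.4514·347.1250 = 13312.746 mm³

Volume = 13312.746 mm³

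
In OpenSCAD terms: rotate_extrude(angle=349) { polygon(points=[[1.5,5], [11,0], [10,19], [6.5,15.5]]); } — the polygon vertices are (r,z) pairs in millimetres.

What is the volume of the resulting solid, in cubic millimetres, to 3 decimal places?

Volume = 4360.537 mm³

Profile (r,z), 4 vertices: (1.5,5) (11,0) (10,19) (6.5,15.5)
edge 0: (1.5,5)→(11,0)  cross = 1.5·0 − 11·5 = -55.0000; (r_i+r_j)·cross = 12.5·-55.0000 = -687.5000
edge 1: (11,0)→(10,19)  cross = 11·19 − 10·0 = 209.0000; (r_i+r_j)·cross = 21·209.0000 = 4389.0000
edge 2: (10,19)→(6.5,15.5)  cross = 10·15.5 − 6.5·19 = 31.5000; (r_i+r_j)·cross = 16.5·31.5000 = 519.7500
edge 3: (6.5,15.5)→(1.5,5)  cross = 6.5·5 − 1.5·15.5 = 9.2500; (r_i+r_j)·cross = 8·9.2500 = 74.0000
Σcross = 194.7500 → A = |Σcross|/2 = 97.3750 mm²
Σ(r_i+r_j)·cross = 4295.2500 → first moment M = |Σ|/6 = 715.8750
R_c = M/A = 715.8750/97.3750 = 7.3517 mm
θ = 349° = 6.091199 rad
V = θ·R_c·A = 6.091199·7.3517·97.3750 = 4360.537 mm³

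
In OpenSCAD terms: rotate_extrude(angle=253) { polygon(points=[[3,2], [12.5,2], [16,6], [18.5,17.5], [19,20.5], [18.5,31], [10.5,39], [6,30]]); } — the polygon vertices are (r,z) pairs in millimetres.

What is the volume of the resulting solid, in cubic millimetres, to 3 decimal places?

Volume = 20973.574 mm³

Profile (r,z), 8 vertices: (3,2) (12.5,2) (16,6) (18.5,17.5) (19,20.5) (18.5,31) (10.5,39) (6,30)
edge 0: (3,2)→(12.5,2)  cross = 3·2 − 12.5·2 = -19.0000; (r_i+r_j)·cross = 15.5·-19.0000 = -294.5000
edge 1: (12.5,2)→(16,6)  cross = 12.5·6 − 16·2 = 43.0000; (r_i+r_j)·cross = 28.5·43.0000 = 1225.5000
edge 2: (16,6)→(18.5,17.5)  cross = 16·17.5 − 18.5·6 = 169.0000; (r_i+r_j)·cross = 34.5·169.0000 = 5830.5000
edge 3: (18.5,17.5)→(19,20.5)  cross = 18.5·20.5 − 19·17.5 = 46.7500; (r_i+r_j)·cross = 37.5·46.7500 = 1753.1250
edge 4: (19,20.5)→(18.5,31)  cross = 19·31 − 18.5·20.5 = 209.7500; (r_i+r_j)·cross = 37.5·209.7500 = 7865.6250
edge 5: (18.5,31)→(10.5,39)  cross = 18.5·39 − 10.5·31 = 396.0000; (r_i+r_j)·cross = 29·396.0000 = 11484.0000
edge 6: (10.5,39)→(6,30)  cross = 10.5·30 − 6·39 = 81.0000; (r_i+r_j)·cross = 16.5·81.0000 = 1336.5000
edge 7: (6,30)→(3,2)  cross = 6·2 − 3·30 = -78.0000; (r_i+r_j)·cross = 9·-78.0000 = -702.0000
Σcross = 848.5000 → A = |Σcross|/2 = 424.2500 mm²
Σ(r_i+r_j)·cross = 28498.7500 → first moment M = |Σ|/6 = 4749.7917
R_c = M/A = 4749.7917/424.2500 = 11.1957 mm
θ = 253° = 4.415683 rad
V = θ·R_c·A = 4.415683·11.1957·424.2500 = 20973.574 mm³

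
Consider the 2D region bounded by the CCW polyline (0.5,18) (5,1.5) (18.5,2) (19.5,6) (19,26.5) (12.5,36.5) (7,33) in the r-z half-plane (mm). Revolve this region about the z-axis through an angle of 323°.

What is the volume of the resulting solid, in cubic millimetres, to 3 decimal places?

Volume = 30655.785 mm³

Profile (r,z), 7 vertices: (0.5,18) (5,1.5) (18.5,2) (19.5,6) (19,26.5) (12.5,36.5) (7,33)
edge 0: (0.5,18)→(5,1.5)  cross = 0.5·1.5 − 5·18 = -89.2500; (r_i+r_j)·cross = 5.5·-89.2500 = -490.8750
edge 1: (5,1.5)→(18.5,2)  cross = 5·2 − 18.5·1.5 = -17.7500; (r_i+r_j)·cross = 23.5·-17.7500 = -417.1250
edge 2: (18.5,2)→(19.5,6)  cross = 18.5·6 − 19.5·2 = 72.0000; (r_i+r_j)·cross = 38·72.0000 = 2736.0000
edge 3: (19.5,6)→(19,26.5)  cross = 19.5·26.5 − 19·6 = 402.7500; (r_i+r_j)·cross = 38.5·402.7500 = 15505.8750
edge 4: (19,26.5)→(12.5,36.5)  cross = 19·36.5 − 12.5·26.5 = 362.2500; (r_i+r_j)·cross = 31.5·362.2500 = 11410.8750
edge 5: (12.5,36.5)→(7,33)  cross = 12.5·33 − 7·36.5 = 157.0000; (r_i+r_j)·cross = 19.5·157.0000 = 3061.5000
edge 6: (7,33)→(0.5,18)  cross = 7·18 − 0.5·33 = 109.5000; (r_i+r_j)·cross = 7.5·109.5000 = 821.2500
Σcross = 996.5000 → A = |Σcross|/2 = 498.2500 mm²
Σ(r_i+r_j)·cross = 32627.5000 → first moment M = |Σ|/6 = 5437.9167
R_c = M/A = 5437.9167/498.2500 = 10.9140 mm
θ = 323° = 5.637413 rad
V = θ·R_c·A = 5.637413·10.9140·498.2500 = 30655.785 mm³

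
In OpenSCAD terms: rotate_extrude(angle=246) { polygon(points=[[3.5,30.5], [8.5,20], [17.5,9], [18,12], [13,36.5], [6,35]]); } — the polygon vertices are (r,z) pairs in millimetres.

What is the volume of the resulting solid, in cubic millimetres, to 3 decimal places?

Volume = 9239.455 mm³

Profile (r,z), 6 vertices: (3.5,30.5) (8.5,20) (17.5,9) (18,12) (13,36.5) (6,35)
edge 0: (3.5,30.5)→(8.5,20)  cross = 3.5·20 − 8.5·30.5 = -189.2500; (r_i+r_j)·cross = 12·-189.2500 = -2271.0000
edge 1: (8.5,20)→(17.5,9)  cross = 8.5·9 − 17.5·20 = -273.5000; (r_i+r_j)·cross = 26·-273.5000 = -7111.0000
edge 2: (17.5,9)→(18,12)  cross = 17.5·12 − 18·9 = 48.0000; (r_i+r_j)·cross = 35.5·48.0000 = 1704.0000
edge 3: (18,12)→(13,36.5)  cross = 18·36.5 − 13·12 = 501.0000; (r_i+r_j)·cross = 31·501.0000 = 15531.0000
edge 4: (13,36.5)→(6,35)  cross = 13·35 − 6·36.5 = 236.0000; (r_i+r_j)·cross = 19·236.0000 = 4484.0000
edge 5: (6,35)→(3.5,30.5)  cross = 6·30.5 − 3.5·35 = 60.5000; (r_i+r_j)·cross = 9.5·60.5000 = 574.7500
Σcross = 382.7500 → A = |Σcross|/2 = 191.3750 mm²
Σ(r_i+r_j)·cross = 12911.7500 → first moment M = |Σ|/6 = 2151.9583
R_c = M/A = 2151.9583/191.3750 = 11.2447 mm
θ = 246° = 4.293510 rad
V = θ·R_c·A = 4.293510·11.2447·191.3750 = 9239.455 mm³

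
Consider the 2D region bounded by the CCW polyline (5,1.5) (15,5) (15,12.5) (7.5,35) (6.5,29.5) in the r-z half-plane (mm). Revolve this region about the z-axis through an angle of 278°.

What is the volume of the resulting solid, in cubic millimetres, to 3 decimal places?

Profile (r,z), 5 vertices: (5,1.5) (15,5) (15,12.5) (7.5,35) (6.5,29.5)
edge 0: (5,1.5)→(15,5)  cross = 5·5 − 15·1.5 = 2.5000; (r_i+r_j)·cross = 20·2.5000 = 50.0000
edge 1: (15,5)→(15,12.5)  cross = 15·12.5 − 15·5 = 112.5000; (r_i+r_j)·cross = 30·112.5000 = 3375.0000
edge 2: (15,12.5)→(7.5,35)  cross = 15·35 − 7.5·12.5 = 431.2500; (r_i+r_j)·cross = 22.5·431.2500 = 9703.1250
edge 3: (7.5,35)→(6.5,29.5)  cross = 7.5·29.5 − 6.5·35 = -6.2500; (r_i+r_j)·cross = 14·-6.2500 = -87.5000
edge 4: (6.5,29.5)→(5,1.5)  cross = 6.5·1.5 − 5·29.5 = -137.7500; (r_i+r_j)·cross = 11.5·-137.7500 = -1584.1250
Σcross = 402.2500 → A = |Σcross|/2 = 201.1250 mm²
Σ(r_i+r_j)·cross = 11456.5000 → first moment M = |Σ|/6 = 1909.4167
R_c = M/A = 1909.4167/201.1250 = 9.4937 mm
θ = 278° = 4.852015 rad
V = θ·R_c·A = 4.852015·9.4937·201.1250 = 9264.519 mm³

Volume = 9264.519 mm³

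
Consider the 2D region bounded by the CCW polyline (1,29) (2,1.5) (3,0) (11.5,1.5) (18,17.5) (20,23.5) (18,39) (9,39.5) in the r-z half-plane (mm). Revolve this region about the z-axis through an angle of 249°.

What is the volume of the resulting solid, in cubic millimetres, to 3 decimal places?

Profile (r,z), 8 vertices: (1,29) (2,1.5) (3,0) (11.5,1.5) (18,17.5) (20,23.5) (18,39) (9,39.5)
edge 0: (1,29)→(2,1.5)  cross = 1·1.5 − 2·29 = -56.5000; (r_i+r_j)·cross = 3·-56.5000 = -169.5000
edge 1: (2,1.5)→(3,0)  cross = 2·0 − 3·1.5 = -4.5000; (r_i+r_j)·cross = 5·-4.5000 = -22.5000
edge 2: (3,0)→(11.5,1.5)  cross = 3·1.5 − 11.5·0 = 4.5000; (r_i+r_j)·cross = 14.5·4.5000 = 65.2500
edge 3: (11.5,1.5)→(18,17.5)  cross = 11.5·17.5 − 18·1.5 = 174.2500; (r_i+r_j)·cross = 29.5·174.2500 = 5140.3750
edge 4: (18,17.5)→(20,23.5)  cross = 18·23.5 − 20·17.5 = 73.0000; (r_i+r_j)·cross = 38·73.0000 = 2774.0000
edge 5: (20,23.5)→(18,39)  cross = 20·39 − 18·23.5 = 357.0000; (r_i+r_j)·cross = 38·357.0000 = 13566.0000
edge 6: (18,39)→(9,39.5)  cross = 18·39.5 − 9·39 = 360.0000; (r_i+r_j)·cross = 27·360.0000 = 9720.0000
edge 7: (9,39.5)→(1,29)  cross = 9·29 − 1·39.5 = 221.5000; (r_i+r_j)·cross = 10·221.5000 = 2215.0000
Σcross = 1129.2500 → A = |Σcross|/2 = 564.6250 mm²
Σ(r_i+r_j)·cross = 33288.6250 → first moment M = |Σ|/6 = 5548.1042
R_c = M/A = 5548.1042/564.6250 = 9.8262 mm
θ = 249° = 4.345870 rad
V = θ·R_c·A = 4.345870·9.8262·564.6250 = 24111.339 mm³

Volume = 24111.339 mm³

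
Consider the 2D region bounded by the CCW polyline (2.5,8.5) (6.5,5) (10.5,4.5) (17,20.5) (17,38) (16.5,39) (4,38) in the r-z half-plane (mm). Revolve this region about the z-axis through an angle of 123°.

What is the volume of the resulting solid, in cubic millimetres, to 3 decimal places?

Volume = 8449.493 mm³

Profile (r,z), 7 vertices: (2.5,8.5) (6.5,5) (10.5,4.5) (17,20.5) (17,38) (16.5,39) (4,38)
edge 0: (2.5,8.5)→(6.5,5)  cross = 2.5·5 − 6.5·8.5 = -42.7500; (r_i+r_j)·cross = 9·-42.7500 = -384.7500
edge 1: (6.5,5)→(10.5,4.5)  cross = 6.5·4.5 − 10.5·5 = -23.2500; (r_i+r_j)·cross = 17·-23.2500 = -395.2500
edge 2: (10.5,4.5)→(17,20.5)  cross = 10.5·20.5 − 17·4.5 = 138.7500; (r_i+r_j)·cross = 27.5·138.7500 = 3815.6250
edge 3: (17,20.5)→(17,38)  cross = 17·38 − 17·20.5 = 297.5000; (r_i+r_j)·cross = 34·297.5000 = 10115.0000
edge 4: (17,38)→(16.5,39)  cross = 17·39 − 16.5·38 = 36.0000; (r_i+r_j)·cross = 33.5·36.0000 = 1206.0000
edge 5: (16.5,39)→(4,38)  cross = 16.5·38 − 4·39 = 471.0000; (r_i+r_j)·cross = 20.5·471.0000 = 9655.5000
edge 6: (4,38)→(2.5,8.5)  cross = 4·8.5 − 2.5·38 = -61.0000; (r_i+r_j)·cross = 6.5·-61.0000 = -396.5000
Σcross = 816.2500 → A = |Σcross|/2 = 408.1250 mm²
Σ(r_i+r_j)·cross = 23615.6250 → first moment M = |Σ|/6 = 3935.9375
R_c = M/A = 3935.9375/408.1250 = 9.6440 mm
θ = 123° = 2.146755 rad
V = θ·R_c·A = 2.146755·9.6440·408.1250 = 8449.493 mm³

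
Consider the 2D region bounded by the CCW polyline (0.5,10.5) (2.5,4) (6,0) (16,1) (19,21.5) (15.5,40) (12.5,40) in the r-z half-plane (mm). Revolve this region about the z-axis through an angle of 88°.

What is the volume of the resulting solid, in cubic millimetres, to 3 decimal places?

Profile (r,z), 7 vertices: (0.5,10.5) (2.5,4) (6,0) (16,1) (19,21.5) (15.5,40) (12.5,40)
edge 0: (0.5,10.5)→(2.5,4)  cross = 0.5·4 − 2.5·10.5 = -24.2500; (r_i+r_j)·cross = 3·-24.2500 = -72.7500
edge 1: (2.5,4)→(6,0)  cross = 2.5·0 − 6·4 = -24.0000; (r_i+r_j)·cross = 8.5·-24.0000 = -204.0000
edge 2: (6,0)→(16,1)  cross = 6·1 − 16·0 = 6.0000; (r_i+r_j)·cross = 22·6.0000 = 132.0000
edge 3: (16,1)→(19,21.5)  cross = 16·21.5 − 19·1 = 325.0000; (r_i+r_j)·cross = 35·325.0000 = 11375.0000
edge 4: (19,21.5)→(15.5,40)  cross = 19·40 − 15.5·21.5 = 426.7500; (r_i+r_j)·cross = 34.5·426.7500 = 14722.8750
edge 5: (15.5,40)→(12.5,40)  cross = 15.5·40 − 12.5·40 = 120.0000; (r_i+r_j)·cross = 28·120.0000 = 3360.0000
edge 6: (12.5,40)→(0.5,10.5)  cross = 12.5·10.5 − 0.5·40 = 111.2500; (r_i+r_j)·cross = 13·111.2500 = 1446.2500
Σcross = 940.7500 → A = |Σcross|/2 = 470.3750 mm²
Σ(r_i+r_j)·cross = 30759.3750 → first moment M = |Σ|/6 = 5126.5625
R_c = M/A = 5126.5625/470.3750 = 10.8989 mm
θ = 88° = 1.535890 rad
V = θ·R_c·A = 1.535890·10.8989·470.3750 = 7873.835 mm³

Volume = 7873.835 mm³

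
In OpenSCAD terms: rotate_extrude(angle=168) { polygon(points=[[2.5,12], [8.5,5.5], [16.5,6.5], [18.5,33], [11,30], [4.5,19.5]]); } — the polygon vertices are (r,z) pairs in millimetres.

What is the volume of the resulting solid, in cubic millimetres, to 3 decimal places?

Volume = 9736.459 mm³

Profile (r,z), 6 vertices: (2.5,12) (8.5,5.5) (16.5,6.5) (18.5,33) (11,30) (4.5,19.5)
edge 0: (2.5,12)→(8.5,5.5)  cross = 2.5·5.5 − 8.5·12 = -88.2500; (r_i+r_j)·cross = 11·-88.2500 = -970.7500
edge 1: (8.5,5.5)→(16.5,6.5)  cross = 8.5·6.5 − 16.5·5.5 = -35.5000; (r_i+r_j)·cross = 25·-35.5000 = -887.5000
edge 2: (16.5,6.5)→(18.5,33)  cross = 16.5·33 − 18.5·6.5 = 424.2500; (r_i+r_j)·cross = 35·424.2500 = 14848.7500
edge 3: (18.5,33)→(11,30)  cross = 18.5·30 − 11·33 = 192.0000; (r_i+r_j)·cross = 29.5·192.0000 = 5664.0000
edge 4: (11,30)→(4.5,19.5)  cross = 11·19.5 − 4.5·30 = 79.5000; (r_i+r_j)·cross = 15.5·79.5000 = 1232.2500
edge 5: (4.5,19.5)→(2.5,12)  cross = 4.5·12 − 2.5·19.5 = 5.2500; (r_i+r_j)·cross = 7·5.2500 = 36.7500
Σcross = 577.2500 → A = |Σcross|/2 = 288.6250 mm²
Σ(r_i+r_j)·cross = 19923.5000 → first moment M = |Σ|/6 = 3320.5833
R_c = M/A = 3320.5833/288.6250 = 11.5048 mm
θ = 168° = 2.932153 rad
V = θ·R_c·A = 2.932153·11.5048·288.6250 = 9736.459 mm³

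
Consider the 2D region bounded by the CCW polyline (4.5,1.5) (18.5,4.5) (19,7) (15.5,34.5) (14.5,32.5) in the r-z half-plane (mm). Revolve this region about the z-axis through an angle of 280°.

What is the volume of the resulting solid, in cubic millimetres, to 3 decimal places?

Profile (r,z), 5 vertices: (4.5,1.5) (18.5,4.5) (19,7) (15.5,34.5) (14.5,32.5)
edge 0: (4.5,1.5)→(18.5,4.5)  cross = 4.5·4.5 − 18.5·1.5 = -7.5000; (r_i+r_j)·cross = 23·-7.5000 = -172.5000
edge 1: (18.5,4.5)→(19,7)  cross = 18.5·7 − 19·4.5 = 44.0000; (r_i+r_j)·cross = 37.5·44.0000 = 1650.0000
edge 2: (19,7)→(15.5,34.5)  cross = 19·34.5 − 15.5·7 = 547.0000; (r_i+r_j)·cross = 34.5·547.0000 = 18871.5000
edge 3: (15.5,34.5)→(14.5,32.5)  cross = 15.5·32.5 − 14.5·34.5 = 3.5000; (r_i+r_j)·cross = 30·3.5000 = 105.0000
edge 4: (14.5,32.5)→(4.5,1.5)  cross = 14.5·1.5 − 4.5·32.5 = -124.5000; (r_i+r_j)·cross = 19·-124.5000 = -2365.5000
Σcross = 462.5000 → A = |Σcross|/2 = 231.2500 mm²
Σ(r_i+r_j)·cross = 18088.5000 → first moment M = |Σ|/6 = 3014.7500
R_c = M/A = 3014.7500/231.2500 = 13.0368 mm
θ = 280° = 4.886922 rad
V = θ·R_c·A = 4.886922·13.0368·231.2500 = 14732.848 mm³

Volume = 14732.848 mm³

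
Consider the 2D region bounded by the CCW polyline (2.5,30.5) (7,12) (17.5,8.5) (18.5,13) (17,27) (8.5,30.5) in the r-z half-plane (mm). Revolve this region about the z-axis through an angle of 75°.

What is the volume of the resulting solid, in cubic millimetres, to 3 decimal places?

Volume = 3570.889 mm³

Profile (r,z), 6 vertices: (2.5,30.5) (7,12) (17.5,8.5) (18.5,13) (17,27) (8.5,30.5)
edge 0: (2.5,30.5)→(7,12)  cross = 2.5·12 − 7·30.5 = -183.5000; (r_i+r_j)·cross = 9.5·-183.5000 = -1743.2500
edge 1: (7,12)→(17.5,8.5)  cross = 7·8.5 − 17.5·12 = -150.5000; (r_i+r_j)·cross = 24.5·-150.5000 = -3687.2500
edge 2: (17.5,8.5)→(18.5,13)  cross = 17.5·13 − 18.5·8.5 = 70.2500; (r_i+r_j)·cross = 36·70.2500 = 2529.0000
edge 3: (18.5,13)→(17,27)  cross = 18.5·27 − 17·13 = 278.5000; (r_i+r_j)·cross = 35.5·278.5000 = 9886.7500
edge 4: (17,27)→(8.5,30.5)  cross = 17·30.5 − 8.5·27 = 289.0000; (r_i+r_j)·cross = 25.5·289.0000 = 7369.5000
edge 5: (8.5,30.5)→(2.5,30.5)  cross = 8.5·30.5 − 2.5·30.5 = 183.0000; (r_i+r_j)·cross = 11·183.0000 = 2013.0000
Σcross = 486.7500 → A = |Σcross|/2 = 243.3750 mm²
Σ(r_i+r_j)·cross = 16367.7500 → first moment M = |Σ|/6 = 2727.9583
R_c = M/A = 2727.9583/243.3750 = 11.2089 mm
θ = 75° = 1.308997 rad
V = θ·R_c·A = 1.308997·11.2089·243.3750 = 3570.889 mm³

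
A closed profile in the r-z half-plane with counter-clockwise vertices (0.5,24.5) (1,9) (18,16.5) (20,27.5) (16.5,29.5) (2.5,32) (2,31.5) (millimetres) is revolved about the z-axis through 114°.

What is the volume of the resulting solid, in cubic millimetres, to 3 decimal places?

Volume = 5713.311 mm³

Profile (r,z), 7 vertices: (0.5,24.5) (1,9) (18,16.5) (20,27.5) (16.5,29.5) (2.5,32) (2,31.5)
edge 0: (0.5,24.5)→(1,9)  cross = 0.5·9 − 1·24.5 = -20.0000; (r_i+r_j)·cross = 1.5·-20.0000 = -30.0000
edge 1: (1,9)→(18,16.5)  cross = 1·16.5 − 18·9 = -145.5000; (r_i+r_j)·cross = 19·-145.5000 = -2764.5000
edge 2: (18,16.5)→(20,27.5)  cross = 18·27.5 − 20·16.5 = 165.0000; (r_i+r_j)·cross = 38·165.0000 = 6270.0000
edge 3: (20,27.5)→(16.5,29.5)  cross = 20·29.5 − 16.5·27.5 = 136.2500; (r_i+r_j)·cross = 36.5·136.2500 = 4973.1250
edge 4: (16.5,29.5)→(2.5,32)  cross = 16.5·32 − 2.5·29.5 = 454.2500; (r_i+r_j)·cross = 19·454.2500 = 8630.7500
edge 5: (2.5,32)→(2,31.5)  cross = 2.5·31.5 − 2·32 = 14.7500; (r_i+r_j)·cross = 4.5·14.7500 = 66.3750
edge 6: (2,31.5)→(0.5,24.5)  cross = 2·24.5 − 0.5·31.5 = 33.2500; (r_i+r_j)·cross = 2.5·33.2500 = 83.1250
Σcross = 638.0000 → A = |Σcross|/2 = 319.0000 mm²
Σ(r_i+r_j)·cross = 17228.8750 → first moment M = |Σ|/6 = 2871.4792
R_c = M/A = 2871.4792/319.0000 = 9.0015 mm
θ = 114° = 1.989675 rad
V = θ·R_c·A = 1.989675·9.0015·319.0000 = 5713.311 mm³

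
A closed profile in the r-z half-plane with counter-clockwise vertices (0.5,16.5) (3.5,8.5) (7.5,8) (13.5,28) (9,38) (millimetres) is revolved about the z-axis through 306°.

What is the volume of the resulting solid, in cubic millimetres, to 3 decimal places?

Profile (r,z), 5 vertices: (0.5,16.5) (3.5,8.5) (7.5,8) (13.5,28) (9,38)
edge 0: (0.5,16.5)→(3.5,8.5)  cross = 0.5·8.5 − 3.5·16.5 = -53.5000; (r_i+r_j)·cross = 4·-53.5000 = -214.0000
edge 1: (3.5,8.5)→(7.5,8)  cross = 3.5·8 − 7.5·8.5 = -35.7500; (r_i+r_j)·cross = 11·-35.7500 = -393.2500
edge 2: (7.5,8)→(13.5,28)  cross = 7.5·28 − 13.5·8 = 102.0000; (r_i+r_j)·cross = 21·102.0000 = 2142.0000
edge 3: (13.5,28)→(9,38)  cross = 13.5·38 − 9·28 = 261.0000; (r_i+r_j)·cross = 22.5·261.0000 = 5872.5000
edge 4: (9,38)→(0.5,16.5)  cross = 9·16.5 − 0.5·38 = 129.5000; (r_i+r_j)·cross = 9.5·129.5000 = 1230.2500
Σcross = 403.2500 → A = |Σcross|/2 = 201.6250 mm²
Σ(r_i+r_j)·cross = 8637.5000 → first moment M = |Σ|/6 = 1439.5833
R_c = M/A = 1439.5833/201.6250 = 7.1399 mm
θ = 306° = 5.340708 rad
V = θ·R_c·A = 5.340708·7.1399·201.6250 = 7688.394 mm³

Volume = 7688.394 mm³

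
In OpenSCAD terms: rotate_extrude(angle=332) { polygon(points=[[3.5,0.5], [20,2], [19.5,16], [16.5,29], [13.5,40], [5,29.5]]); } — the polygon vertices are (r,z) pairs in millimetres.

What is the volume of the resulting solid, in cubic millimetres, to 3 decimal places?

Profile (r,z), 6 vertices: (3.5,0.5) (20,2) (19.5,16) (16.5,29) (13.5,40) (5,29.5)
edge 0: (3.5,0.5)→(20,2)  cross = 3.5·2 − 20·0.5 = -3.0000; (r_i+r_j)·cross = 23.5·-3.0000 = -70.5000
edge 1: (20,2)→(19.5,16)  cross = 20·16 − 19.5·2 = 281.0000; (r_i+r_j)·cross = 39.5·281.0000 = 11099.5000
edge 2: (19.5,16)→(16.5,29)  cross = 19.5·29 − 16.5·16 = 301.5000; (r_i+r_j)·cross = 36·301.5000 = 10854.0000
edge 3: (16.5,29)→(13.5,40)  cross = 16.5·40 − 13.5·29 = 268.5000; (r_i+r_j)·cross = 30·268.5000 = 8055.0000
edge 4: (13.5,40)→(5,29.5)  cross = 13.5·29.5 − 5·40 = 198.2500; (r_i+r_j)·cross = 18.5·198.2500 = 3667.6250
edge 5: (5,29.5)→(3.5,0.5)  cross = 5·0.5 − 3.5·29.5 = -100.7500; (r_i+r_j)·cross = 8.5·-100.7500 = -856.3750
Σcross = 945.5000 → A = |Σcross|/2 = 472.7500 mm²
Σ(r_i+r_j)·cross = 32749.2500 → first moment M = |Σ|/6 = 5458.2083
R_c = M/A = 5458.2083/472.7500 = 11.5457 mm
θ = 332° = 5.794493 rad
V = θ·R_c·A = 5.794493·11.5457·472.7500 = 31627.551 mm³

Volume = 31627.551 mm³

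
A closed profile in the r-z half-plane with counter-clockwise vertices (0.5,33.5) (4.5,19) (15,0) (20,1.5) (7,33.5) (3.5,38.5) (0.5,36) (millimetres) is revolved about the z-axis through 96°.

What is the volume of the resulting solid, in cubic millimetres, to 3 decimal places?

Profile (r,z), 7 vertices: (0.5,33.5) (4.5,19) (15,0) (20,1.5) (7,33.5) (3.5,38.5) (0.5,36)
edge 0: (0.5,33.5)→(4.5,19)  cross = 0.5·19 − 4.5·33.5 = -141.2500; (r_i+r_j)·cross = 5·-141.2500 = -706.2500
edge 1: (4.5,19)→(15,0)  cross = 4.5·0 − 15·19 = -285.0000; (r_i+r_j)·cross = 19.5·-285.0000 = -5557.5000
edge 2: (15,0)→(20,1.5)  cross = 15·1.5 − 20·0 = 22.5000; (r_i+r_j)·cross = 35·22.5000 = 787.5000
edge 3: (20,1.5)→(7,33.5)  cross = 20·33.5 − 7·1.5 = 659.5000; (r_i+r_j)·cross = 27·659.5000 = 17806.5000
edge 4: (7,33.5)→(3.5,38.5)  cross = 7·38.5 − 3.5·33.5 = 152.2500; (r_i+r_j)·cross = 10.5·152.2500 = 1598.6250
edge 5: (3.5,38.5)→(0.5,36)  cross = 3.5·36 − 0.5·38.5 = 106.7500; (r_i+r_j)·cross = 4·106.7500 = 427.0000
edge 6: (0.5,36)→(0.5,33.5)  cross = 0.5·33.5 − 0.5·36 = -1.2500; (r_i+r_j)·cross = 1·-1.2500 = -1.2500
Σcross = 513.5000 → A = |Σcross|/2 = 256.7500 mm²
Σ(r_i+r_j)·cross = 14354.6250 → first moment M = |Σ|/6 = 2392.4375
R_c = M/A = 2392.4375/256.7500 = 9.3182 mm
θ = 96° = 1.675516 rad
V = θ·R_c·A = 1.675516·9.3182·256.7500 = 4008.568 mm³

Volume = 4008.568 mm³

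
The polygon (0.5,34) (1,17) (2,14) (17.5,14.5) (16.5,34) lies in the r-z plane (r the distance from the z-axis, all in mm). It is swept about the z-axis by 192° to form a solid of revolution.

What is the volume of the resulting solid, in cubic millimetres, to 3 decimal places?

Volume = 9513.161 mm³

Profile (r,z), 5 vertices: (0.5,34) (1,17) (2,14) (17.5,14.5) (16.5,34)
edge 0: (0.5,34)→(1,17)  cross = 0.5·17 − 1·34 = -25.5000; (r_i+r_j)·cross = 1.5·-25.5000 = -38.2500
edge 1: (1,17)→(2,14)  cross = 1·14 − 2·17 = -20.0000; (r_i+r_j)·cross = 3·-20.0000 = -60.0000
edge 2: (2,14)→(17.5,14.5)  cross = 2·14.5 − 17.5·14 = -216.0000; (r_i+r_j)·cross = 19.5·-216.0000 = -4212.0000
edge 3: (17.5,14.5)→(16.5,34)  cross = 17.5·34 − 16.5·14.5 = 355.7500; (r_i+r_j)·cross = 34·355.7500 = 12095.5000
edge 4: (16.5,34)→(0.5,34)  cross = 16.5·34 − 0.5·34 = 544.0000; (r_i+r_j)·cross = 17·544.0000 = 9248.0000
Σcross = 638.2500 → A = |Σcross|/2 = 319.1250 mm²
Σ(r_i+r_j)·cross = 17033.2500 → first moment M = |Σ|/6 = 2838.8750
R_c = M/A = 2838.8750/319.1250 = 8.8958 mm
θ = 192° = 3.351032 rad
V = θ·R_c·A = 3.351032·8.8958·319.1250 = 9513.161 mm³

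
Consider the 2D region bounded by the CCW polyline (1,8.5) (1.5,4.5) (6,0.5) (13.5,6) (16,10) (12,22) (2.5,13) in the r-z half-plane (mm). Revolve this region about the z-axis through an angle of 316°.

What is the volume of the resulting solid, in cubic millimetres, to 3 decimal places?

Profile (r,z), 7 vertices: (1,8.5) (1.5,4.5) (6,0.5) (13.5,6) (16,10) (12,22) (2.5,13)
edge 0: (1,8.5)→(1.5,4.5)  cross = 1·4.5 − 1.5·8.5 = -8.2500; (r_i+r_j)·cross = 2.5·-8.2500 = -20.6250
edge 1: (1.5,4.5)→(6,0.5)  cross = 1.5·0.5 − 6·4.5 = -26.2500; (r_i+r_j)·cross = 7.5·-26.2500 = -196.8750
edge 2: (6,0.5)→(13.5,6)  cross = 6·6 − 13.5·0.5 = 29.2500; (r_i+r_j)·cross = 19.5·29.2500 = 570.3750
edge 3: (13.5,6)→(16,10)  cross = 13.5·10 − 16·6 = 39.0000; (r_i+r_j)·cross = 29.5·39.0000 = 1150.5000
edge 4: (16,10)→(12,22)  cross = 16·22 − 12·10 = 232.0000; (r_i+r_j)·cross = 28·232.0000 = 6496.0000
edge 5: (12,22)→(2.5,13)  cross = 12·13 − 2.5·22 = 101.0000; (r_i+r_j)·cross = 14.5·101.0000 = 1464.5000
edge 6: (2.5,13)→(1,8.5)  cross = 2.5·8.5 − 1·13 = 8.2500; (r_i+r_j)·cross = 3.5·8.2500 = 28.8750
Σcross = 375.0000 → A = |Σcross|/2 = 187.5000 mm²
Σ(r_i+r_j)·cross = 9492.7500 → first moment M = |Σ|/6 = 1582.1250
R_c = M/A = 1582.1250/187.5000 = 8.4380 mm
θ = 316° = 5.515240 rad
V = θ·R_c·A = 5.515240·8.4380·187.5000 = 8725.800 mm³

Volume = 8725.800 mm³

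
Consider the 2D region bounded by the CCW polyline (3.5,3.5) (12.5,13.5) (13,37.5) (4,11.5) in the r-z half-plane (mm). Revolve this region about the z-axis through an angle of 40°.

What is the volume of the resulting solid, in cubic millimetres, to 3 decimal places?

Volume = 852.710 mm³

Profile (r,z), 4 vertices: (3.5,3.5) (12.5,13.5) (13,37.5) (4,11.5)
edge 0: (3.5,3.5)→(12.5,13.5)  cross = 3.5·13.5 − 12.5·3.5 = 3.5000; (r_i+r_j)·cross = 16·3.5000 = 56.0000
edge 1: (12.5,13.5)→(13,37.5)  cross = 12.5·37.5 − 13·13.5 = 293.2500; (r_i+r_j)·cross = 25.5·293.2500 = 7477.8750
edge 2: (13,37.5)→(4,11.5)  cross = 13·11.5 − 4·37.5 = -0.5000; (r_i+r_j)·cross = 17·-0.5000 = -8.5000
edge 3: (4,11.5)→(3.5,3.5)  cross = 4·3.5 − 3.5·11.5 = -26.2500; (r_i+r_j)·cross = 7.5·-26.2500 = -196.8750
Σcross = 270.0000 → A = |Σcross|/2 = 135.0000 mm²
Σ(r_i+r_j)·cross = 7328.5000 → first moment M = |Σ|/6 = 1221.4167
R_c = M/A = 1221.4167/135.0000 = 9.0475 mm
θ = 40° = 0.698132 rad
V = θ·R_c·A = 0.698132·9.0475·135.0000 = 852.710 mm³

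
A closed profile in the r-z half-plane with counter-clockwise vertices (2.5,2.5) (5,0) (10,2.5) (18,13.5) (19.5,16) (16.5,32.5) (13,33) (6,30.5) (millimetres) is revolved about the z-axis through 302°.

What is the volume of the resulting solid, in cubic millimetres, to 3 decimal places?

Volume = 20822.448 mm³

Profile (r,z), 8 vertices: (2.5,2.5) (5,0) (10,2.5) (18,13.5) (19.5,16) (16.5,32.5) (13,33) (6,30.5)
edge 0: (2.5,2.5)→(5,0)  cross = 2.5·0 − 5·2.5 = -12.5000; (r_i+r_j)·cross = 7.5·-12.5000 = -93.7500
edge 1: (5,0)→(10,2.5)  cross = 5·2.5 − 10·0 = 12.5000; (r_i+r_j)·cross = 15·12.5000 = 187.5000
edge 2: (10,2.5)→(18,13.5)  cross = 10·13.5 − 18·2.5 = 90.0000; (r_i+r_j)·cross = 28·90.0000 = 2520.0000
edge 3: (18,13.5)→(19.5,16)  cross = 18·16 − 19.5·13.5 = 24.7500; (r_i+r_j)·cross = 37.5·24.7500 = 928.1250
edge 4: (19.5,16)→(16.5,32.5)  cross = 19.5·32.5 − 16.5·16 = 369.7500; (r_i+r_j)·cross = 36·369.7500 = 13311.0000
edge 5: (16.5,32.5)→(13,33)  cross = 16.5·33 − 13·32.5 = 122.0000; (r_i+r_j)·cross = 29.5·122.0000 = 3599.0000
edge 6: (13,33)→(6,30.5)  cross = 13·30.5 − 6·33 = 198.5000; (r_i+r_j)·cross = 19·198.5000 = 3771.5000
edge 7: (6,30.5)→(2.5,2.5)  cross = 6·2.5 − 2.5·30.5 = -61.2500; (r_i+r_j)·cross = 8.5·-61.2500 = -520.6250
Σcross = 743.7500 → A = |Σcross|/2 = 371.8750 mm²
Σ(r_i+r_j)·cross = 23702.7500 → first moment M = |Σ|/6 = 3950.4583
R_c = M/A = 3950.4583/371.8750 = 10.6231 mm
θ = 302° = 5.270894 rad
V = θ·R_c·A = 5.270894·10.6231·371.8750 = 20822.448 mm³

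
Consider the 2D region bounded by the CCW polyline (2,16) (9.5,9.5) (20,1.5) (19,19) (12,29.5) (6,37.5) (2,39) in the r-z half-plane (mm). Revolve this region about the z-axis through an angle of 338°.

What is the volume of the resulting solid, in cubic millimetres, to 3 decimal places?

Profile (r,z), 7 vertices: (2,16) (9.5,9.5) (20,1.5) (19,19) (12,29.5) (6,37.5) (2,39)
edge 0: (2,16)→(9.5,9.5)  cross = 2·9.5 − 9.5·16 = -133.0000; (r_i+r_j)·cross = 11.5·-133.0000 = -1529.5000
edge 1: (9.5,9.5)→(20,1.5)  cross = 9.5·1.5 − 20·9.5 = -175.7500; (r_i+r_j)·cross = 29.5·-175.7500 = -5184.6250
edge 2: (20,1.5)→(19,19)  cross = 20·19 − 19·1.5 = 351.5000; (r_i+r_j)·cross = 39·351.5000 = 13708.5000
edge 3: (19,19)→(12,29.5)  cross = 19·29.5 − 12·19 = 332.5000; (r_i+r_j)·cross = 31·332.5000 = 10307.5000
edge 4: (12,29.5)→(6,37.5)  cross = 12·37.5 − 6·29.5 = 273.0000; (r_i+r_j)·cross = 18·273.0000 = 4914.0000
edge 5: (6,37.5)→(2,39)  cross = 6·39 − 2·37.5 = 159.0000; (r_i+r_j)·cross = 8·159.0000 = 1272.0000
edge 6: (2,39)→(2,16)  cross = 2·16 − 2·39 = -46.0000; (r_i+r_j)·cross = 4·-46.0000 = -184.0000
Σcross = 761.2500 → A = |Σcross|/2 = 380.6250 mm²
Σ(r_i+r_j)·cross = 23303.8750 → first moment M = |Σ|/6 = 3883.9792
R_c = M/A = 3883.9792/380.6250 = 10.2042 mm
θ = 338° = 5.899213 rad
V = θ·R_c·A = 5.899213·10.2042·380.6250 = 22912.420 mm³

Volume = 22912.420 mm³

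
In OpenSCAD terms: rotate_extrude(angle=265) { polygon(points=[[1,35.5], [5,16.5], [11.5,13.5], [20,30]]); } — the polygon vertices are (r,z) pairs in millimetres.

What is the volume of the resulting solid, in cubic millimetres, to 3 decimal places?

Volume = 10529.380 mm³

Profile (r,z), 4 vertices: (1,35.5) (5,16.5) (11.5,13.5) (20,30)
edge 0: (1,35.5)→(5,16.5)  cross = 1·16.5 − 5·35.5 = -161.0000; (r_i+r_j)·cross = 6·-161.0000 = -966.0000
edge 1: (5,16.5)→(11.5,13.5)  cross = 5·13.5 − 11.5·16.5 = -122.2500; (r_i+r_j)·cross = 16.5·-122.2500 = -2017.1250
edge 2: (11.5,13.5)→(20,30)  cross = 11.5·30 − 20·13.5 = 75.0000; (r_i+r_j)·cross = 31.5·75.0000 = 2362.5000
edge 3: (20,30)→(1,35.5)  cross = 20·35.5 − 1·30 = 680.0000; (r_i+r_j)·cross = 21·680.0000 = 14280.0000
Σcross = 471.7500 → A = |Σcross|/2 = 235.8750 mm²
Σ(r_i+r_j)·cross = 13659.3750 → first moment M = |Σ|/6 = 2276.5625
R_c = M/A = 2276.5625/235.8750 = 9.6516 mm
θ = 265° = 4.625123 rad
V = θ·R_c·A = 4.625123·9.6516·235.8750 = 10529.380 mm³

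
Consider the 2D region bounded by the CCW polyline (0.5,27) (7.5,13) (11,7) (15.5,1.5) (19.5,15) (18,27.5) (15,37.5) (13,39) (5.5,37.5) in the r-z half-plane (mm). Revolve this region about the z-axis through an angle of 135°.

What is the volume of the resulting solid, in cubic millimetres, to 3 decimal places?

Volume = 11246.656 mm³

Profile (r,z), 9 vertices: (0.5,27) (7.5,13) (11,7) (15.5,1.5) (19.5,15) (18,27.5) (15,37.5) (13,39) (5.5,37.5)
edge 0: (0.5,27)→(7.5,13)  cross = 0.5·13 − 7.5·27 = -196.0000; (r_i+r_j)·cross = 8·-196.0000 = -1568.0000
edge 1: (7.5,13)→(11,7)  cross = 7.5·7 − 11·13 = -90.5000; (r_i+r_j)·cross = 18.5·-90.5000 = -1674.2500
edge 2: (11,7)→(15.5,1.5)  cross = 11·1.5 − 15.5·7 = -92.0000; (r_i+r_j)·cross = 26.5·-92.0000 = -2438.0000
edge 3: (15.5,1.5)→(19.5,15)  cross = 15.5·15 − 19.5·1.5 = 203.2500; (r_i+r_j)·cross = 35·203.2500 = 7113.7500
edge 4: (19.5,15)→(18,27.5)  cross = 19.5·27.5 − 18·15 = 266.2500; (r_i+r_j)·cross = 37.5·266.2500 = 9984.3750
edge 5: (18,27.5)→(15,37.5)  cross = 18·37.5 − 15·27.5 = 262.5000; (r_i+r_j)·cross = 33·262.5000 = 8662.5000
edge 6: (15,37.5)→(13,39)  cross = 15·39 − 13·37.5 = 97.5000; (r_i+r_j)·cross = 28·97.5000 = 2730.0000
edge 7: (13,39)→(5.5,37.5)  cross = 13·37.5 − 5.5·39 = 273.0000; (r_i+r_j)·cross = 18.5·273.0000 = 5050.5000
edge 8: (5.5,37.5)→(0.5,27)  cross = 5.5·27 − 0.5·37.5 = 129.7500; (r_i+r_j)·cross = 6·129.7500 = 778.5000
Σcross = 853.7500 → A = |Σcross|/2 = 426.8750 mm²
Σ(r_i+r_j)·cross = 28639.3750 → first moment M = |Σ|/6 = 4773.2292
R_c = M/A = 4773.2292/426.8750 = 11.1818 mm
θ = 135° = 2.356194 rad
V = θ·R_c·A = 2.356194·11.1818·426.8750 = 11246.656 mm³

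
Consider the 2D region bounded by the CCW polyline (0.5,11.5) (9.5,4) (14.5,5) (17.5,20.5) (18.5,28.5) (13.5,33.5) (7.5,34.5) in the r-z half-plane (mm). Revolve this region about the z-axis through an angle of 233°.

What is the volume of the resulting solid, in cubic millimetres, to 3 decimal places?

Volume = 15091.216 mm³

Profile (r,z), 7 vertices: (0.5,11.5) (9.5,4) (14.5,5) (17.5,20.5) (18.5,28.5) (13.5,33.5) (7.5,34.5)
edge 0: (0.5,11.5)→(9.5,4)  cross = 0.5·4 − 9.5·11.5 = -107.2500; (r_i+r_j)·cross = 10·-107.2500 = -1072.5000
edge 1: (9.5,4)→(14.5,5)  cross = 9.5·5 − 14.5·4 = -10.5000; (r_i+r_j)·cross = 24·-10.5000 = -252.0000
edge 2: (14.5,5)→(17.5,20.5)  cross = 14.5·20.5 − 17.5·5 = 209.7500; (r_i+r_j)·cross = 32·209.7500 = 6712.0000
edge 3: (17.5,20.5)→(18.5,28.5)  cross = 17.5·28.5 − 18.5·20.5 = 119.5000; (r_i+r_j)·cross = 36·119.5000 = 4302.0000
edge 4: (18.5,28.5)→(13.5,33.5)  cross = 18.5·33.5 − 13.5·28.5 = 235.0000; (r_i+r_j)·cross = 32·235.0000 = 7520.0000
edge 5: (13.5,33.5)→(7.5,34.5)  cross = 13.5·34.5 − 7.5·33.5 = 214.5000; (r_i+r_j)·cross = 21·214.5000 = 4504.5000
edge 6: (7.5,34.5)→(0.5,11.5)  cross = 7.5·11.5 − 0.5·34.5 = 69.0000; (r_i+r_j)·cross = 8·69.0000 = 552.0000
Σcross = 730.0000 → A = |Σcross|/2 = 365.0000 mm²
Σ(r_i+r_j)·cross = 22266.0000 → first moment M = |Σ|/6 = 3711.0000
R_c = M/A = 3711.0000/365.0000 = 10.1671 mm
θ = 233° = 4.066617 rad
V = θ·R_c·A = 4.066617·10.1671·365.0000 = 15091.216 mm³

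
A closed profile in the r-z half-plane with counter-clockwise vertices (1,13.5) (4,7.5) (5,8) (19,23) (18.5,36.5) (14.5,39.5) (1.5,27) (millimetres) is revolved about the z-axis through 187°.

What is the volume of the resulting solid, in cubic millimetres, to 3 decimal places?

Volume = 11329.959 mm³

Profile (r,z), 7 vertices: (1,13.5) (4,7.5) (5,8) (19,23) (18.5,36.5) (14.5,39.5) (1.5,27)
edge 0: (1,13.5)→(4,7.5)  cross = 1·7.5 − 4·13.5 = -46.5000; (r_i+r_j)·cross = 5·-46.5000 = -232.5000
edge 1: (4,7.5)→(5,8)  cross = 4·8 − 5·7.5 = -5.5000; (r_i+r_j)·cross = 9·-5.5000 = -49.5000
edge 2: (5,8)→(19,23)  cross = 5·23 − 19·8 = -37.0000; (r_i+r_j)·cross = 24·-37.0000 = -888.0000
edge 3: (19,23)→(18.5,36.5)  cross = 19·36.5 − 18.5·23 = 268.0000; (r_i+r_j)·cross = 37.5·268.0000 = 10050.0000
edge 4: (18.5,36.5)→(14.5,39.5)  cross = 18.5·39.5 − 14.5·36.5 = 201.5000; (r_i+r_j)·cross = 33·201.5000 = 6649.5000
edge 5: (14.5,39.5)→(1.5,27)  cross = 14.5·27 − 1.5·39.5 = 332.2500; (r_i+r_j)·cross = 16·332.2500 = 5316.0000
edge 6: (1.5,27)→(1,13.5)  cross = 1.5·13.5 − 1·27 = -6.7500; (r_i+r_j)·cross = 2.5·-6.7500 = -16.8750
Σcross = 706.0000 → A = |Σcross|/2 = 353.0000 mm²
Σ(r_i+r_j)·cross = 20828.6250 → first moment M = |Σ|/6 = 3471.4375
R_c = M/A = 3471.4375/353.0000 = 9.8341 mm
θ = 187° = 3.263766 rad
V = θ·R_c·A = 3.263766·9.8341·353.0000 = 11329.959 mm³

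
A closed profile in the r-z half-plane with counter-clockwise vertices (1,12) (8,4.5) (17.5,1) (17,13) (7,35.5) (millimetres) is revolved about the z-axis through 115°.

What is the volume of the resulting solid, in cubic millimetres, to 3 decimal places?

Profile (r,z), 5 vertices: (1,12) (8,4.5) (17.5,1) (17,13) (7,35.5)
edge 0: (1,12)→(8,4.5)  cross = 1·4.5 − 8·12 = -91.5000; (r_i+r_j)·cross = 9·-91.5000 = -823.5000
edge 1: (8,4.5)→(17.5,1)  cross = 8·1 − 17.5·4.5 = -70.7500; (r_i+r_j)·cross = 25.5·-70.7500 = -1804.1250
edge 2: (17.5,1)→(17,13)  cross = 17.5·13 − 17·1 = 210.5000; (r_i+r_j)·cross = 34.5·210.5000 = 7262.2500
edge 3: (17,13)→(7,35.5)  cross = 17·35.5 − 7·13 = 512.5000; (r_i+r_j)·cross = 24·512.5000 = 12300.0000
edge 4: (7,35.5)→(1,12)  cross = 7·12 − 1·35.5 = 48.5000; (r_i+r_j)·cross = 8·48.5000 = 388.0000
Σcross = 609.2500 → A = |Σcross|/2 = 304.6250 mm²
Σ(r_i+r_j)·cross = 17322.6250 → first moment M = |Σ|/6 = 2887.1042
R_c = M/A = 2887.1042/304.6250 = 9.4776 mm
θ = 115° = 2.007129 rad
V = θ·R_c·A = 2.007129·9.4776·304.6250 = 5794.789 mm³

Volume = 5794.789 mm³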